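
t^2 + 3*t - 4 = (t - 1)*(t + 4)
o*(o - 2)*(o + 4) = o^3 + 2*o^2 - 8*o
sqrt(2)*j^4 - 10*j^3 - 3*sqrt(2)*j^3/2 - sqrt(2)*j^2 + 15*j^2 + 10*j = j*(j - 2)*(j - 5*sqrt(2))*(sqrt(2)*j + sqrt(2)/2)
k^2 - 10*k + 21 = (k - 7)*(k - 3)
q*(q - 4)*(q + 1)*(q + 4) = q^4 + q^3 - 16*q^2 - 16*q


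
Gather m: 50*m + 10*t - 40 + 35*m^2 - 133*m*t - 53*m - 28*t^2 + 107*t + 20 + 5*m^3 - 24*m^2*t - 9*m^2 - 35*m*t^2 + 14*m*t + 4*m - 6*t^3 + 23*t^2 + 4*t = 5*m^3 + m^2*(26 - 24*t) + m*(-35*t^2 - 119*t + 1) - 6*t^3 - 5*t^2 + 121*t - 20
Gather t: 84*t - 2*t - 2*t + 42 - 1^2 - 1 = 80*t + 40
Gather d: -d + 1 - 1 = -d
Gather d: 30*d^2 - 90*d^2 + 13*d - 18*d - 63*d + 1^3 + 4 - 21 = -60*d^2 - 68*d - 16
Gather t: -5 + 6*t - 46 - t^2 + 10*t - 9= -t^2 + 16*t - 60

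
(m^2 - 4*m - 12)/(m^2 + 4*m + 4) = (m - 6)/(m + 2)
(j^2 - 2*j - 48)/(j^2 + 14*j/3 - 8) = 3*(j - 8)/(3*j - 4)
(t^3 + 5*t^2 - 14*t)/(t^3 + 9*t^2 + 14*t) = (t - 2)/(t + 2)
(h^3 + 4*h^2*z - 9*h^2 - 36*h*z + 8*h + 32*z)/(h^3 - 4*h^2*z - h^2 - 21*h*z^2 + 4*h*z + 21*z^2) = (-h^2 - 4*h*z + 8*h + 32*z)/(-h^2 + 4*h*z + 21*z^2)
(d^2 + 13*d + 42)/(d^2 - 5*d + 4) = (d^2 + 13*d + 42)/(d^2 - 5*d + 4)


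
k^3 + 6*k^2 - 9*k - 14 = (k - 2)*(k + 1)*(k + 7)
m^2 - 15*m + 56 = (m - 8)*(m - 7)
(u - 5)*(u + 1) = u^2 - 4*u - 5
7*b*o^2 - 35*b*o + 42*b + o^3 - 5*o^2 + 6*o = (7*b + o)*(o - 3)*(o - 2)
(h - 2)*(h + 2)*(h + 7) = h^3 + 7*h^2 - 4*h - 28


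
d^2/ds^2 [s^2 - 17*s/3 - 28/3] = 2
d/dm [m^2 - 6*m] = 2*m - 6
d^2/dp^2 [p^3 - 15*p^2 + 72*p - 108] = 6*p - 30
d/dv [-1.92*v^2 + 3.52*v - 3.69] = 3.52 - 3.84*v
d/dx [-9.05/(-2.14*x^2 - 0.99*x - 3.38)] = (-38.734*x - 8.9595)/(2.14*x^2 + 0.99*x + 3.38)^2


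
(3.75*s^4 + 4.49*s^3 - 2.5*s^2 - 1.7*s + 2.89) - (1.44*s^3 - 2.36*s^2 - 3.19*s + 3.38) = 3.75*s^4 + 3.05*s^3 - 0.14*s^2 + 1.49*s - 0.49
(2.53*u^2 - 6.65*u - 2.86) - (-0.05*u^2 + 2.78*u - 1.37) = 2.58*u^2 - 9.43*u - 1.49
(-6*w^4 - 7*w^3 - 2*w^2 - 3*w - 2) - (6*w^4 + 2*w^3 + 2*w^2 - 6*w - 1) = -12*w^4 - 9*w^3 - 4*w^2 + 3*w - 1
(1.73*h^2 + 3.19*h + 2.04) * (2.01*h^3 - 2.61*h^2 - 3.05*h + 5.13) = 3.4773*h^5 + 1.8966*h^4 - 9.502*h^3 - 6.179*h^2 + 10.1427*h + 10.4652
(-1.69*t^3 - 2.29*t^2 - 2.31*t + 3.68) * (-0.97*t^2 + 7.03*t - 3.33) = 1.6393*t^5 - 9.6594*t^4 - 8.2303*t^3 - 12.1832*t^2 + 33.5627*t - 12.2544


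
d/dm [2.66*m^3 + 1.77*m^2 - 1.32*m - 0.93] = 7.98*m^2 + 3.54*m - 1.32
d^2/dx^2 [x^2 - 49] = 2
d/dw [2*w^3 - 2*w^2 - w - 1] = 6*w^2 - 4*w - 1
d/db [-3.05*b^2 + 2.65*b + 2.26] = 2.65 - 6.1*b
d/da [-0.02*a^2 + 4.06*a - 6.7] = 4.06 - 0.04*a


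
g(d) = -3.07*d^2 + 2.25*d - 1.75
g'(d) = 2.25 - 6.14*d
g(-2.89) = -33.89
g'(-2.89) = 19.99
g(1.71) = -6.88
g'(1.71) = -8.25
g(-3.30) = -42.61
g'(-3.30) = 22.51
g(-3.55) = -48.43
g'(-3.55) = 24.05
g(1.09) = -2.94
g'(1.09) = -4.44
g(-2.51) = -26.74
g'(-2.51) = 17.66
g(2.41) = -14.16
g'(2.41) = -12.55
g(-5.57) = -109.53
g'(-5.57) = 36.45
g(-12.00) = -470.83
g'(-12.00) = 75.93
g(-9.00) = -270.67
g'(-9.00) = 57.51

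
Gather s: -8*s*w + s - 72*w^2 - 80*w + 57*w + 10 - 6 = s*(1 - 8*w) - 72*w^2 - 23*w + 4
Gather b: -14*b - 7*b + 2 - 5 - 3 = -21*b - 6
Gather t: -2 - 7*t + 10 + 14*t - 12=7*t - 4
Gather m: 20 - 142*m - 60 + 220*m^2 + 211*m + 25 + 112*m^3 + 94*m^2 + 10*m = 112*m^3 + 314*m^2 + 79*m - 15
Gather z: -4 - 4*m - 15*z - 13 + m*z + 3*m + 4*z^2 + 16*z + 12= -m + 4*z^2 + z*(m + 1) - 5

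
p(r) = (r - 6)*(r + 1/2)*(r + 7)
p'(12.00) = 426.50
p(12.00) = 1425.00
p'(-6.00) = 48.50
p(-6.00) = 66.00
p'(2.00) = -23.50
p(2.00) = -90.00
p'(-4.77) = 12.45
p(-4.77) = 102.55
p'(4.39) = 29.49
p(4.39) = -89.67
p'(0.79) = -37.26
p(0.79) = -52.36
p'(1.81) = -26.24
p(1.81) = -85.27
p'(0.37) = -39.98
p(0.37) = -36.10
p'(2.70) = -11.53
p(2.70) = -102.43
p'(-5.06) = 20.13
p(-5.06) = 97.84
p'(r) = (r - 6)*(r + 1/2) + (r - 6)*(r + 7) + (r + 1/2)*(r + 7)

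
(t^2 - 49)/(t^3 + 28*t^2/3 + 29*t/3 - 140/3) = 3*(t - 7)/(3*t^2 + 7*t - 20)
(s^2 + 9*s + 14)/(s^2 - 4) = (s + 7)/(s - 2)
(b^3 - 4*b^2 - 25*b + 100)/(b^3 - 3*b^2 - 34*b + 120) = (b + 5)/(b + 6)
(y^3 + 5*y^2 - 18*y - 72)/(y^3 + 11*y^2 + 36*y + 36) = (y - 4)/(y + 2)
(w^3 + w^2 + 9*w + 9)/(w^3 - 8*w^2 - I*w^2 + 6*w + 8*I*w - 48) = (w^2 + w*(1 + 3*I) + 3*I)/(w^2 + 2*w*(-4 + I) - 16*I)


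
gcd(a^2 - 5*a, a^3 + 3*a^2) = a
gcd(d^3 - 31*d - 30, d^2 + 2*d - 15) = d + 5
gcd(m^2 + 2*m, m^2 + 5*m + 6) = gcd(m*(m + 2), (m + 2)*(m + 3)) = m + 2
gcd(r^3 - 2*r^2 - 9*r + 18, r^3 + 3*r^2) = r + 3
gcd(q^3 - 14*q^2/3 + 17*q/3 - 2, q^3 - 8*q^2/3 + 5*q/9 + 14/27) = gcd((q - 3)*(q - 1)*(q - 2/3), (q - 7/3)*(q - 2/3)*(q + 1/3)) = q - 2/3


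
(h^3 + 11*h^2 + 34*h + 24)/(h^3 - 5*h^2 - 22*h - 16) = (h^2 + 10*h + 24)/(h^2 - 6*h - 16)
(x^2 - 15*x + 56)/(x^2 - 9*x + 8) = (x - 7)/(x - 1)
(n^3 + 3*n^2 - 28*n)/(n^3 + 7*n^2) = (n - 4)/n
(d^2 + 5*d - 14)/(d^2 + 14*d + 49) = (d - 2)/(d + 7)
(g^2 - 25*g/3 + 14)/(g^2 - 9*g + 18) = (g - 7/3)/(g - 3)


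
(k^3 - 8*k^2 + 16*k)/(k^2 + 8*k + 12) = k*(k^2 - 8*k + 16)/(k^2 + 8*k + 12)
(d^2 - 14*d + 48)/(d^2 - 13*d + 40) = (d - 6)/(d - 5)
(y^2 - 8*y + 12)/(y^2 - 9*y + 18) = (y - 2)/(y - 3)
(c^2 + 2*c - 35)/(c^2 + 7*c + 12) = (c^2 + 2*c - 35)/(c^2 + 7*c + 12)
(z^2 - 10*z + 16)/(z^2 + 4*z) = (z^2 - 10*z + 16)/(z*(z + 4))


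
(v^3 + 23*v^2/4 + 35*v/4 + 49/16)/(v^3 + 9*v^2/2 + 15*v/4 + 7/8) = (4*v + 7)/(2*(2*v + 1))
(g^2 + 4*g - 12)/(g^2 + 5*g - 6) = (g - 2)/(g - 1)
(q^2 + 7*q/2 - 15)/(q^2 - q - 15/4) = 2*(q + 6)/(2*q + 3)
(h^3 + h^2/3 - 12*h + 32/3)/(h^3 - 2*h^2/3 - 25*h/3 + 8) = (h + 4)/(h + 3)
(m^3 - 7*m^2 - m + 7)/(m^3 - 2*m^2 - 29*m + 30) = (m^2 - 6*m - 7)/(m^2 - m - 30)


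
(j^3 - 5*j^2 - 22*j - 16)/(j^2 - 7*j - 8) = j + 2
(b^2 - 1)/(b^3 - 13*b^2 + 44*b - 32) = (b + 1)/(b^2 - 12*b + 32)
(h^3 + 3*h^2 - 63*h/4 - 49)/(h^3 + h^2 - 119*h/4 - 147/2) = (h - 4)/(h - 6)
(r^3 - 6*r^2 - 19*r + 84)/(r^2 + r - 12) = r - 7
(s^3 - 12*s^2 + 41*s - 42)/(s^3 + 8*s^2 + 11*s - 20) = (s^3 - 12*s^2 + 41*s - 42)/(s^3 + 8*s^2 + 11*s - 20)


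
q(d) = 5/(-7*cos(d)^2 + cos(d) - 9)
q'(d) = 5*(-14*sin(d)*cos(d) + sin(d))/(-7*cos(d)^2 + cos(d) - 9)^2 = 5*(1 - 14*cos(d))*sin(d)/(7*sin(d)^2 + cos(d) - 16)^2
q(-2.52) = -0.35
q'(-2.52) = -0.17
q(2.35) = -0.38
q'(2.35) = 0.22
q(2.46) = -0.36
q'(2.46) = 0.19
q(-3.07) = -0.29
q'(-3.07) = -0.02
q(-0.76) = -0.42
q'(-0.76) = 0.22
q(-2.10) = -0.44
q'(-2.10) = -0.27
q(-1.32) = -0.54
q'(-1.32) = 0.14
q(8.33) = -0.46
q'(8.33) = 0.28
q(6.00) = -0.34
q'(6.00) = 0.08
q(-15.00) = -0.36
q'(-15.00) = -0.20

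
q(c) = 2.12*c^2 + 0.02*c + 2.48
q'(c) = 4.24*c + 0.02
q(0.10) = 2.50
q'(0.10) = 0.44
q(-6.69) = 97.23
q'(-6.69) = -28.35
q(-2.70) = 17.88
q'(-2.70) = -11.43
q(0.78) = 3.79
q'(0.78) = 3.33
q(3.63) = 30.49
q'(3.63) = 15.41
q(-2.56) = 16.32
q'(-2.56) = -10.83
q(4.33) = 42.31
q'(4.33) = 18.38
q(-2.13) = 12.06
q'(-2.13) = -9.01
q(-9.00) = 174.02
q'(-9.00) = -38.14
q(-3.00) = 21.50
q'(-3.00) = -12.70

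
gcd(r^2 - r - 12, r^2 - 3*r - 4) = r - 4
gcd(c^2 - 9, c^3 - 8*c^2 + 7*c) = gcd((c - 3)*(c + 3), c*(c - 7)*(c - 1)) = 1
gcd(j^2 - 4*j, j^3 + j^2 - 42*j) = j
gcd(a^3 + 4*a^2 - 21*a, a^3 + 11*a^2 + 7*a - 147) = a^2 + 4*a - 21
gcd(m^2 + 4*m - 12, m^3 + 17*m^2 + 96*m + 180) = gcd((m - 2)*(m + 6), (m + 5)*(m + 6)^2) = m + 6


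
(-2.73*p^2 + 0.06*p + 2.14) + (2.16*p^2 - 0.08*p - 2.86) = -0.57*p^2 - 0.02*p - 0.72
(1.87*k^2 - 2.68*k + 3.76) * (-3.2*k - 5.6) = -5.984*k^3 - 1.896*k^2 + 2.976*k - 21.056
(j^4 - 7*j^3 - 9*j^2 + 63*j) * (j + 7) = j^5 - 58*j^3 + 441*j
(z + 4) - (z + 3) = 1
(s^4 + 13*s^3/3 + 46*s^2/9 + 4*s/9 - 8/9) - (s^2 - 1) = s^4 + 13*s^3/3 + 37*s^2/9 + 4*s/9 + 1/9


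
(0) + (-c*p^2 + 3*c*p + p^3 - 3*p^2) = -c*p^2 + 3*c*p + p^3 - 3*p^2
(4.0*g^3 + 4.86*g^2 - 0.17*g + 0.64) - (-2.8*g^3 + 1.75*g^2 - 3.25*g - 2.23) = 6.8*g^3 + 3.11*g^2 + 3.08*g + 2.87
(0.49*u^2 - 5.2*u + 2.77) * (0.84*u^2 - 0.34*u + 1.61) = 0.4116*u^4 - 4.5346*u^3 + 4.8837*u^2 - 9.3138*u + 4.4597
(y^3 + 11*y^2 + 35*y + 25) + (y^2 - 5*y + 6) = y^3 + 12*y^2 + 30*y + 31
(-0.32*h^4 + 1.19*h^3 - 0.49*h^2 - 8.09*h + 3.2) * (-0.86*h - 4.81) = 0.2752*h^5 + 0.5158*h^4 - 5.3025*h^3 + 9.3143*h^2 + 36.1609*h - 15.392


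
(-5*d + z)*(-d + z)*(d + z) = 5*d^3 - d^2*z - 5*d*z^2 + z^3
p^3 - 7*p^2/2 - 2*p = p*(p - 4)*(p + 1/2)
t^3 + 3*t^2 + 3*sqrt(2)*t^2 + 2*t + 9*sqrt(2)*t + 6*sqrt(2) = (t + 1)*(t + 2)*(t + 3*sqrt(2))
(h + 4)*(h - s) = h^2 - h*s + 4*h - 4*s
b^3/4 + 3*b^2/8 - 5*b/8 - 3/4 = (b/4 + 1/2)*(b - 3/2)*(b + 1)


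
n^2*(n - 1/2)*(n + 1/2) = n^4 - n^2/4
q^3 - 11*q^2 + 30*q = q*(q - 6)*(q - 5)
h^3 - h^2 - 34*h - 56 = (h - 7)*(h + 2)*(h + 4)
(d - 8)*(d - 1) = d^2 - 9*d + 8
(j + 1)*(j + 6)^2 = j^3 + 13*j^2 + 48*j + 36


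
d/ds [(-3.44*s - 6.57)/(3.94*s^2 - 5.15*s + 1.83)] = (13.5536*s^2 + 51.7716*s - 40.1307)/(15.5236*s^4 - 40.582*s^3 + 40.9429*s^2 - 18.849*s + 3.3489)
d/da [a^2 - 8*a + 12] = 2*a - 8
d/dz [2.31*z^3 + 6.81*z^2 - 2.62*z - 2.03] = 6.93*z^2 + 13.62*z - 2.62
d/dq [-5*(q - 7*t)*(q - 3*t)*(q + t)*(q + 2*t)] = -20*q^3 + 105*q^2*t + 70*q*t^2 - 215*t^3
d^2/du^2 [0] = 0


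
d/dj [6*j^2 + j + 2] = 12*j + 1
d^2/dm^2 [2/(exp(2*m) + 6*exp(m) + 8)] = 4*(4*(exp(m) + 3)^2*exp(m) - (2*exp(m) + 3)*(exp(2*m) + 6*exp(m) + 8))*exp(m)/(exp(2*m) + 6*exp(m) + 8)^3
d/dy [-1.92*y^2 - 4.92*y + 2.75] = -3.84*y - 4.92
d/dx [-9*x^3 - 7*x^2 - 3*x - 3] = -27*x^2 - 14*x - 3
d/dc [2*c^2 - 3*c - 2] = 4*c - 3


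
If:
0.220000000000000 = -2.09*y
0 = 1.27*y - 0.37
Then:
No Solution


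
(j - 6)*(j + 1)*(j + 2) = j^3 - 3*j^2 - 16*j - 12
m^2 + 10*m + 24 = (m + 4)*(m + 6)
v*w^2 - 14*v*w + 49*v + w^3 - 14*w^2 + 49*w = (v + w)*(w - 7)^2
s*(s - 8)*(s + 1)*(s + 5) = s^4 - 2*s^3 - 43*s^2 - 40*s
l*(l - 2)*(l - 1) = l^3 - 3*l^2 + 2*l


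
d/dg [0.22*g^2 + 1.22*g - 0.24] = 0.44*g + 1.22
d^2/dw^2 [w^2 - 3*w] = 2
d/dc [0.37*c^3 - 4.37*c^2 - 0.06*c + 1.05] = 1.11*c^2 - 8.74*c - 0.06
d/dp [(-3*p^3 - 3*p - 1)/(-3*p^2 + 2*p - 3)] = (9*p^4 - 12*p^3 + 18*p^2 - 6*p + 11)/(9*p^4 - 12*p^3 + 22*p^2 - 12*p + 9)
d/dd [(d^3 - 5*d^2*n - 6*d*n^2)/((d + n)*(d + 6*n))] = (d^2 + 12*d*n - 36*n^2)/(d^2 + 12*d*n + 36*n^2)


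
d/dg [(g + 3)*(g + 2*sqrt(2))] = 2*g + 2*sqrt(2) + 3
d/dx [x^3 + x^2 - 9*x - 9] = 3*x^2 + 2*x - 9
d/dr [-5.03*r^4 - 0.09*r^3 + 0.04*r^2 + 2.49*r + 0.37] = -20.12*r^3 - 0.27*r^2 + 0.08*r + 2.49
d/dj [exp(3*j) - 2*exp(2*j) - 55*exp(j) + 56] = (3*exp(2*j) - 4*exp(j) - 55)*exp(j)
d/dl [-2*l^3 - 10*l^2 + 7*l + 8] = -6*l^2 - 20*l + 7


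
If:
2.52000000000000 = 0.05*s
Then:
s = 50.40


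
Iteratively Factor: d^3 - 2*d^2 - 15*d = (d - 5)*(d^2 + 3*d) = d*(d - 5)*(d + 3)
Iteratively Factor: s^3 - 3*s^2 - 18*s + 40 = (s - 2)*(s^2 - s - 20) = (s - 5)*(s - 2)*(s + 4)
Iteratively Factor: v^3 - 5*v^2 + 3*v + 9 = (v - 3)*(v^2 - 2*v - 3) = (v - 3)*(v + 1)*(v - 3)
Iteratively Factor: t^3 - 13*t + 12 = (t + 4)*(t^2 - 4*t + 3) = (t - 1)*(t + 4)*(t - 3)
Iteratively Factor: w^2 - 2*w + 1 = (w - 1)*(w - 1)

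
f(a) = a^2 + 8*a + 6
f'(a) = 2*a + 8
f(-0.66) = 1.16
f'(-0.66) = 6.68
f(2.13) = 27.58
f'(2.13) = 12.26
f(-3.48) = -9.73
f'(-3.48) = 1.04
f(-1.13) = -1.76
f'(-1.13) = 5.74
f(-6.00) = -6.00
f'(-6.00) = -4.00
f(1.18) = 16.83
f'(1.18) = 10.36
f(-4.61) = -9.63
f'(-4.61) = -1.22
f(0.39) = 9.27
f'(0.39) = 8.78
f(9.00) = 159.00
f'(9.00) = 26.00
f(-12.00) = 54.00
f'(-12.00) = -16.00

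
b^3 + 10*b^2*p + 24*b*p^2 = b*(b + 4*p)*(b + 6*p)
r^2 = r^2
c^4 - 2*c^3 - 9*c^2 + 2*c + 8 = (c - 4)*(c - 1)*(c + 1)*(c + 2)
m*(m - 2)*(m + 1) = m^3 - m^2 - 2*m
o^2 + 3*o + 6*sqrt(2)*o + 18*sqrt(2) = (o + 3)*(o + 6*sqrt(2))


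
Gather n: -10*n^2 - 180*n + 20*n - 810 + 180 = -10*n^2 - 160*n - 630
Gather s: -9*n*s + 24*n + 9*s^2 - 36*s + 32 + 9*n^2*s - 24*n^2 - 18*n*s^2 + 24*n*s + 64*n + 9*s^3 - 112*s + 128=-24*n^2 + 88*n + 9*s^3 + s^2*(9 - 18*n) + s*(9*n^2 + 15*n - 148) + 160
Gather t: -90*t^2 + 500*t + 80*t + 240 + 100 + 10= -90*t^2 + 580*t + 350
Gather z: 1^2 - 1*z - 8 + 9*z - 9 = 8*z - 16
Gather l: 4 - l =4 - l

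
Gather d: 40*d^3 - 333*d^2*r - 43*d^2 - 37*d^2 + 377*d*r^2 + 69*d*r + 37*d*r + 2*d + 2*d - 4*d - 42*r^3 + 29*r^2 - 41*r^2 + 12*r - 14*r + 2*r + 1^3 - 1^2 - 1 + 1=40*d^3 + d^2*(-333*r - 80) + d*(377*r^2 + 106*r) - 42*r^3 - 12*r^2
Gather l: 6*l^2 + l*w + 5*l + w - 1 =6*l^2 + l*(w + 5) + w - 1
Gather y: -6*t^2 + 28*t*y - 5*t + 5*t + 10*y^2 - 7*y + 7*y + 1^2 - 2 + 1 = -6*t^2 + 28*t*y + 10*y^2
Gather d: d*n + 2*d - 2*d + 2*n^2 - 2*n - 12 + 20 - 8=d*n + 2*n^2 - 2*n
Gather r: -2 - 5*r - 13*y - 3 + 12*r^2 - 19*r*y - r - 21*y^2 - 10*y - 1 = 12*r^2 + r*(-19*y - 6) - 21*y^2 - 23*y - 6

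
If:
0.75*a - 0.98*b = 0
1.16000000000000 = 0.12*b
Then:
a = 12.63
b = 9.67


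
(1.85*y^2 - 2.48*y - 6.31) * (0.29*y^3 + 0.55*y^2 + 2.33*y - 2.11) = 0.5365*y^5 + 0.2983*y^4 + 1.1166*y^3 - 13.1524*y^2 - 9.4695*y + 13.3141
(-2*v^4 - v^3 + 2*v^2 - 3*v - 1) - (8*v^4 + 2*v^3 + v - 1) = -10*v^4 - 3*v^3 + 2*v^2 - 4*v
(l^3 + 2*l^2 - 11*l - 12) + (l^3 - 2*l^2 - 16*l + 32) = 2*l^3 - 27*l + 20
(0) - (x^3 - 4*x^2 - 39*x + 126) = -x^3 + 4*x^2 + 39*x - 126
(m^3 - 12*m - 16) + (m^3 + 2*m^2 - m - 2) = 2*m^3 + 2*m^2 - 13*m - 18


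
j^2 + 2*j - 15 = (j - 3)*(j + 5)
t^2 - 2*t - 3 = (t - 3)*(t + 1)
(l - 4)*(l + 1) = l^2 - 3*l - 4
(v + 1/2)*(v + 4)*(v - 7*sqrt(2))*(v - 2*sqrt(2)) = v^4 - 9*sqrt(2)*v^3 + 9*v^3/2 - 81*sqrt(2)*v^2/2 + 30*v^2 - 18*sqrt(2)*v + 126*v + 56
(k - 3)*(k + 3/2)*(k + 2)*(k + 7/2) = k^4 + 4*k^3 - 23*k^2/4 - 141*k/4 - 63/2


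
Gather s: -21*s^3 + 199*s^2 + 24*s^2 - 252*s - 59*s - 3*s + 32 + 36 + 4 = -21*s^3 + 223*s^2 - 314*s + 72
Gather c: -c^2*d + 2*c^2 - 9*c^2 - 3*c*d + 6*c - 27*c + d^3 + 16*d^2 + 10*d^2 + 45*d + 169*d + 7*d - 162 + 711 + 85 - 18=c^2*(-d - 7) + c*(-3*d - 21) + d^3 + 26*d^2 + 221*d + 616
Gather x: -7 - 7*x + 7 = -7*x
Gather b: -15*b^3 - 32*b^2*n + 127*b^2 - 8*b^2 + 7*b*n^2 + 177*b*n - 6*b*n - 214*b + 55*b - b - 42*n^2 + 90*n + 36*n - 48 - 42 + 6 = -15*b^3 + b^2*(119 - 32*n) + b*(7*n^2 + 171*n - 160) - 42*n^2 + 126*n - 84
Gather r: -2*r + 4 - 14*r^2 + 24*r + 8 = -14*r^2 + 22*r + 12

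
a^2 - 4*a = a*(a - 4)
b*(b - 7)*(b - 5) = b^3 - 12*b^2 + 35*b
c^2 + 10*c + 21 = (c + 3)*(c + 7)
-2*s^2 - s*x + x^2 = (-2*s + x)*(s + x)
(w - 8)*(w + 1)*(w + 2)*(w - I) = w^4 - 5*w^3 - I*w^3 - 22*w^2 + 5*I*w^2 - 16*w + 22*I*w + 16*I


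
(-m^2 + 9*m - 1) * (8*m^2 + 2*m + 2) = -8*m^4 + 70*m^3 + 8*m^2 + 16*m - 2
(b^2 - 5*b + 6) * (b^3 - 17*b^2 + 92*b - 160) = b^5 - 22*b^4 + 183*b^3 - 722*b^2 + 1352*b - 960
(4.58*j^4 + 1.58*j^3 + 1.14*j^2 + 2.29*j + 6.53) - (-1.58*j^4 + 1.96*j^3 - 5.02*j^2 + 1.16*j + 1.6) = 6.16*j^4 - 0.38*j^3 + 6.16*j^2 + 1.13*j + 4.93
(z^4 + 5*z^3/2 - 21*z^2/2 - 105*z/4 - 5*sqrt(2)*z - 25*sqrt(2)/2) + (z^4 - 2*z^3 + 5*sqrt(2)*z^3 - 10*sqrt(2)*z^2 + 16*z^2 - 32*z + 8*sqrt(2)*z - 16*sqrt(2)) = 2*z^4 + z^3/2 + 5*sqrt(2)*z^3 - 10*sqrt(2)*z^2 + 11*z^2/2 - 233*z/4 + 3*sqrt(2)*z - 57*sqrt(2)/2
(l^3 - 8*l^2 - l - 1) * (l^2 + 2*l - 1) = l^5 - 6*l^4 - 18*l^3 + 5*l^2 - l + 1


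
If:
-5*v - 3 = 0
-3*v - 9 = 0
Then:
No Solution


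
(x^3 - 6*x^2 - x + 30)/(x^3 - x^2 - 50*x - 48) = (-x^3 + 6*x^2 + x - 30)/(-x^3 + x^2 + 50*x + 48)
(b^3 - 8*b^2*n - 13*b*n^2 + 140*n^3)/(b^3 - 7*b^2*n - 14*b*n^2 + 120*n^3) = (b - 7*n)/(b - 6*n)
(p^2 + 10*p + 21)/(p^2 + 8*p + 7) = (p + 3)/(p + 1)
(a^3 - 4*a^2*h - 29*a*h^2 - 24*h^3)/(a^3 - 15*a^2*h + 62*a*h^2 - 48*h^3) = (a^2 + 4*a*h + 3*h^2)/(a^2 - 7*a*h + 6*h^2)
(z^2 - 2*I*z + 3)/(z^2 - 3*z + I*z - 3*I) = (z - 3*I)/(z - 3)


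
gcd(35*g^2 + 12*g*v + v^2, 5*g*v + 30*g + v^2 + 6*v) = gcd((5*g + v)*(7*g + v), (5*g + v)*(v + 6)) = 5*g + v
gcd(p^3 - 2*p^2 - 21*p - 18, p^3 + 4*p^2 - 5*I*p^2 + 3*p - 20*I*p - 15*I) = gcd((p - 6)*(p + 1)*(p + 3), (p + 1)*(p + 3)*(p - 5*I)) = p^2 + 4*p + 3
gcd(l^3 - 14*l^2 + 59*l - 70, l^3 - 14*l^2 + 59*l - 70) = l^3 - 14*l^2 + 59*l - 70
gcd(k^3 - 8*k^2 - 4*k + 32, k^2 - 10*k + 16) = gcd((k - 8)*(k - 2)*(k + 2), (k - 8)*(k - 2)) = k^2 - 10*k + 16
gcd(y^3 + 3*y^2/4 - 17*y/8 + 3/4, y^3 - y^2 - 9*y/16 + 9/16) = y - 3/4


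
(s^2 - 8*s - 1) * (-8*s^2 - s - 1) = -8*s^4 + 63*s^3 + 15*s^2 + 9*s + 1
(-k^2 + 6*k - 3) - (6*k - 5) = 2 - k^2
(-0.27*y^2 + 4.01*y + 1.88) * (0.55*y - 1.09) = -0.1485*y^3 + 2.4998*y^2 - 3.3369*y - 2.0492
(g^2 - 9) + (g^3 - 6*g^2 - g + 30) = g^3 - 5*g^2 - g + 21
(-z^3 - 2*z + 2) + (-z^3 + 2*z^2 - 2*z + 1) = -2*z^3 + 2*z^2 - 4*z + 3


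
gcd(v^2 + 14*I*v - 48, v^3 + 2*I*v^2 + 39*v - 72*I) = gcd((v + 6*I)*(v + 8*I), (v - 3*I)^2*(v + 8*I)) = v + 8*I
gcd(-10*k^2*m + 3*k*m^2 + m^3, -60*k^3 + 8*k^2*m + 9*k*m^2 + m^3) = 10*k^2 - 3*k*m - m^2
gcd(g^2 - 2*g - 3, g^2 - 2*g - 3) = g^2 - 2*g - 3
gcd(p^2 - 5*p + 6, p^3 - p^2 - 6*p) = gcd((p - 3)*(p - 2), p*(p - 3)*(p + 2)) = p - 3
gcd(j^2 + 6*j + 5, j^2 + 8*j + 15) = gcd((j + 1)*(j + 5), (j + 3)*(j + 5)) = j + 5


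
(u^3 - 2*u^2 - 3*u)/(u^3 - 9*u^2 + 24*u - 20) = u*(u^2 - 2*u - 3)/(u^3 - 9*u^2 + 24*u - 20)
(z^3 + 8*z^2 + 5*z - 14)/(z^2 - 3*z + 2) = (z^2 + 9*z + 14)/(z - 2)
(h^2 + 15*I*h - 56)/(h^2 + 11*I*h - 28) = (h + 8*I)/(h + 4*I)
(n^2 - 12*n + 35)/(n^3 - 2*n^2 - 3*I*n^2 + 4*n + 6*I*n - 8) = (n^2 - 12*n + 35)/(n^3 + n^2*(-2 - 3*I) + n*(4 + 6*I) - 8)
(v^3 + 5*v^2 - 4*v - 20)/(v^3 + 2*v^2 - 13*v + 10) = (v + 2)/(v - 1)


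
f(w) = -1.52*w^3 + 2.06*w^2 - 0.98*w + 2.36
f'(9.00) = -333.26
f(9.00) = -947.68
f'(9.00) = -333.26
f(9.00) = -947.68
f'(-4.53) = -113.22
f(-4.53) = 190.37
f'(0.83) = -0.70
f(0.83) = 2.10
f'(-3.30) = -64.23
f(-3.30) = 82.65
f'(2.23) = -14.47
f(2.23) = -6.44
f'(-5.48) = -160.50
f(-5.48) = 319.73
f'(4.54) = -76.26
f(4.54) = -101.87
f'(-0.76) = -6.75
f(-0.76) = 4.96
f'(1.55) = -5.55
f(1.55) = 0.13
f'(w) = -4.56*w^2 + 4.12*w - 0.98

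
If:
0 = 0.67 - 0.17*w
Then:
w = 3.94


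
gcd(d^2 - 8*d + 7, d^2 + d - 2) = d - 1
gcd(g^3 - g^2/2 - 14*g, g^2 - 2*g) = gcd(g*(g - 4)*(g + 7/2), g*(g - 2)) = g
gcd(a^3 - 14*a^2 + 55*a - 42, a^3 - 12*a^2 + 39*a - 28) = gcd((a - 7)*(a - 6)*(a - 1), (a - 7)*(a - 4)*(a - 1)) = a^2 - 8*a + 7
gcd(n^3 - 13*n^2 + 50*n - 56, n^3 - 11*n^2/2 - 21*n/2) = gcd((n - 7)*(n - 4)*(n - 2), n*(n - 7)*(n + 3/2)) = n - 7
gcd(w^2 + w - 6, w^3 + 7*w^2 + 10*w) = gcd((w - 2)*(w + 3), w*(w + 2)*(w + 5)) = 1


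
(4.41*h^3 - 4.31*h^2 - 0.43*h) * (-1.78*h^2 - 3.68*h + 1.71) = -7.8498*h^5 - 8.557*h^4 + 24.1673*h^3 - 5.7877*h^2 - 0.7353*h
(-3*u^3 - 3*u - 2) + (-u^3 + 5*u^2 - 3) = -4*u^3 + 5*u^2 - 3*u - 5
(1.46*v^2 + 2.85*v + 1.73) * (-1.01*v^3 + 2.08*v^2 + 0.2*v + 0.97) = -1.4746*v^5 + 0.1583*v^4 + 4.4727*v^3 + 5.5846*v^2 + 3.1105*v + 1.6781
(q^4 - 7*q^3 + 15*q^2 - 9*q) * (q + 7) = q^5 - 34*q^3 + 96*q^2 - 63*q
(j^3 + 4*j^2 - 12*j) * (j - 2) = j^4 + 2*j^3 - 20*j^2 + 24*j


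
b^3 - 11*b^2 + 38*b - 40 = (b - 5)*(b - 4)*(b - 2)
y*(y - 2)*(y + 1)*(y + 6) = y^4 + 5*y^3 - 8*y^2 - 12*y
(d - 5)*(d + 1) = d^2 - 4*d - 5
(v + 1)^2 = v^2 + 2*v + 1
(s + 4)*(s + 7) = s^2 + 11*s + 28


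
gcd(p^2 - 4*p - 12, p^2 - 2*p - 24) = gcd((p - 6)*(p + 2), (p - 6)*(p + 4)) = p - 6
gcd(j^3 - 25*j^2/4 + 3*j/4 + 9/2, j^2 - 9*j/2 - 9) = j - 6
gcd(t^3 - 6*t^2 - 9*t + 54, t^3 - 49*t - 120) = t + 3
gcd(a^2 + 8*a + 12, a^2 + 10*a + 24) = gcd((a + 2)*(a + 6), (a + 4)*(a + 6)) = a + 6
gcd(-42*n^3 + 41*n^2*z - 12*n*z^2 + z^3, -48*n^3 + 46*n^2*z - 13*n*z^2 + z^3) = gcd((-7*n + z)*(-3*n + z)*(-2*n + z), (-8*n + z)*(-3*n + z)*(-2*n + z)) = 6*n^2 - 5*n*z + z^2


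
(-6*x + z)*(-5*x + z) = 30*x^2 - 11*x*z + z^2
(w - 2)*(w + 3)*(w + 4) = w^3 + 5*w^2 - 2*w - 24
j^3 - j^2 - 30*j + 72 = (j - 4)*(j - 3)*(j + 6)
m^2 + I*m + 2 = (m - I)*(m + 2*I)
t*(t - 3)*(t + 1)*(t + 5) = t^4 + 3*t^3 - 13*t^2 - 15*t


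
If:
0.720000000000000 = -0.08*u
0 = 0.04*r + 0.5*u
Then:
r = 112.50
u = -9.00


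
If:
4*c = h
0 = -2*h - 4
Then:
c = -1/2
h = -2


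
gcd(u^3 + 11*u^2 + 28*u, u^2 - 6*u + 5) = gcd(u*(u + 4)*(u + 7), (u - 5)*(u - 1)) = 1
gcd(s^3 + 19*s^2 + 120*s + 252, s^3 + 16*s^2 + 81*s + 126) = s^2 + 13*s + 42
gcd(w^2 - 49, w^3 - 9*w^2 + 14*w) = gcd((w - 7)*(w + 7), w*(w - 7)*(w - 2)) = w - 7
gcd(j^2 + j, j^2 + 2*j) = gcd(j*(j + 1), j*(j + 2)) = j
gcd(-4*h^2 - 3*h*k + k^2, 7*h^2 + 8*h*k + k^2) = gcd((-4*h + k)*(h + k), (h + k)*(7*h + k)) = h + k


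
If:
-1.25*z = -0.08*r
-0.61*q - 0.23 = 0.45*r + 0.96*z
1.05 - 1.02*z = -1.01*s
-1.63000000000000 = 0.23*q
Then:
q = -7.09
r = 8.00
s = -0.52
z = 0.51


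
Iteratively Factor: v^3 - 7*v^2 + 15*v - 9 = (v - 3)*(v^2 - 4*v + 3) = (v - 3)^2*(v - 1)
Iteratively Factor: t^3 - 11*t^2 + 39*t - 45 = (t - 5)*(t^2 - 6*t + 9) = (t - 5)*(t - 3)*(t - 3)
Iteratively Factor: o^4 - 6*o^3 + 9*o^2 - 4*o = (o - 1)*(o^3 - 5*o^2 + 4*o) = (o - 4)*(o - 1)*(o^2 - o) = (o - 4)*(o - 1)^2*(o)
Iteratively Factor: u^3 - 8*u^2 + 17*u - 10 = (u - 1)*(u^2 - 7*u + 10) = (u - 5)*(u - 1)*(u - 2)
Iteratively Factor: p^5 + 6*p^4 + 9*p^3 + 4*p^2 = (p)*(p^4 + 6*p^3 + 9*p^2 + 4*p) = p*(p + 4)*(p^3 + 2*p^2 + p) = p*(p + 1)*(p + 4)*(p^2 + p) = p^2*(p + 1)*(p + 4)*(p + 1)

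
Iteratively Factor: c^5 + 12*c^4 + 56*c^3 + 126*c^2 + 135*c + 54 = (c + 2)*(c^4 + 10*c^3 + 36*c^2 + 54*c + 27) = (c + 2)*(c + 3)*(c^3 + 7*c^2 + 15*c + 9) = (c + 1)*(c + 2)*(c + 3)*(c^2 + 6*c + 9) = (c + 1)*(c + 2)*(c + 3)^2*(c + 3)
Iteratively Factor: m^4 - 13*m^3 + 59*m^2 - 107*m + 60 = (m - 4)*(m^3 - 9*m^2 + 23*m - 15) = (m - 4)*(m - 3)*(m^2 - 6*m + 5) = (m - 5)*(m - 4)*(m - 3)*(m - 1)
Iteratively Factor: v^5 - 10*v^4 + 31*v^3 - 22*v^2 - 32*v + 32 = (v - 1)*(v^4 - 9*v^3 + 22*v^2 - 32) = (v - 2)*(v - 1)*(v^3 - 7*v^2 + 8*v + 16) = (v - 4)*(v - 2)*(v - 1)*(v^2 - 3*v - 4) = (v - 4)*(v - 2)*(v - 1)*(v + 1)*(v - 4)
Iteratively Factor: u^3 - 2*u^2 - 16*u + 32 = (u - 4)*(u^2 + 2*u - 8) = (u - 4)*(u + 4)*(u - 2)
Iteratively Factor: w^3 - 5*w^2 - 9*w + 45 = (w + 3)*(w^2 - 8*w + 15) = (w - 5)*(w + 3)*(w - 3)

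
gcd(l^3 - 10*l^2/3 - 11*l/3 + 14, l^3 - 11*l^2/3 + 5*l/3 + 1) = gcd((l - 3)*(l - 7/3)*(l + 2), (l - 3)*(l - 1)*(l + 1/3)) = l - 3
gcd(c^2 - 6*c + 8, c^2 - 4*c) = c - 4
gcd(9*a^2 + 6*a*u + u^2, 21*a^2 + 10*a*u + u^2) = 3*a + u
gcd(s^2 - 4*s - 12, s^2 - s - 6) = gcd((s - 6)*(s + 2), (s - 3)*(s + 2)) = s + 2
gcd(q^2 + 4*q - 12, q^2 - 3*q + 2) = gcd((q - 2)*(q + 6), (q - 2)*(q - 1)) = q - 2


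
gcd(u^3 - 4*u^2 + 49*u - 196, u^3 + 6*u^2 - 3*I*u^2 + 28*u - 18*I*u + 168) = u - 7*I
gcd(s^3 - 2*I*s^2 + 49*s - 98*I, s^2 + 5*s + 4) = 1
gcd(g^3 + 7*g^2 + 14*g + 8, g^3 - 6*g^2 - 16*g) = g + 2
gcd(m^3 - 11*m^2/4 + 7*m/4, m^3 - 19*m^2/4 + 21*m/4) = m^2 - 7*m/4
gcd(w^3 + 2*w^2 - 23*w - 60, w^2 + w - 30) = w - 5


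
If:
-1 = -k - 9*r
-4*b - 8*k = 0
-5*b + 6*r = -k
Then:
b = 4/31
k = -2/31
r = 11/93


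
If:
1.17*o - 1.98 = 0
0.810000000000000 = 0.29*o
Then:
No Solution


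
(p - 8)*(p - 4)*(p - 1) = p^3 - 13*p^2 + 44*p - 32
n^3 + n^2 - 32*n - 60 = (n - 6)*(n + 2)*(n + 5)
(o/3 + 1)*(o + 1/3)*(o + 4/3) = o^3/3 + 14*o^2/9 + 49*o/27 + 4/9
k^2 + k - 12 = (k - 3)*(k + 4)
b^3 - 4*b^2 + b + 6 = (b - 3)*(b - 2)*(b + 1)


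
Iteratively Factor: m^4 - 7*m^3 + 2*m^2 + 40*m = (m - 5)*(m^3 - 2*m^2 - 8*m) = (m - 5)*(m - 4)*(m^2 + 2*m) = m*(m - 5)*(m - 4)*(m + 2)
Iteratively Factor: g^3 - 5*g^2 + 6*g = (g)*(g^2 - 5*g + 6) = g*(g - 2)*(g - 3)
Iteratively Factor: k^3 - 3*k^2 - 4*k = (k - 4)*(k^2 + k) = k*(k - 4)*(k + 1)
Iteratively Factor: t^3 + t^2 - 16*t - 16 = (t + 1)*(t^2 - 16) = (t + 1)*(t + 4)*(t - 4)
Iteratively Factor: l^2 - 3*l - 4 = (l - 4)*(l + 1)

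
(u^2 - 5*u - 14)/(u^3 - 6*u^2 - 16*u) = (u - 7)/(u*(u - 8))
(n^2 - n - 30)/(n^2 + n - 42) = (n + 5)/(n + 7)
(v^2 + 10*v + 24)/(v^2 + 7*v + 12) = (v + 6)/(v + 3)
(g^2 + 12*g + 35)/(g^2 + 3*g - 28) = (g + 5)/(g - 4)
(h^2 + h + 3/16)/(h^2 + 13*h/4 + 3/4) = (h + 3/4)/(h + 3)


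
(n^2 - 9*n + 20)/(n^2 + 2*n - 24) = (n - 5)/(n + 6)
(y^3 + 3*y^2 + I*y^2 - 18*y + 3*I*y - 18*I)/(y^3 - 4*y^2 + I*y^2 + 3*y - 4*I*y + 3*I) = (y + 6)/(y - 1)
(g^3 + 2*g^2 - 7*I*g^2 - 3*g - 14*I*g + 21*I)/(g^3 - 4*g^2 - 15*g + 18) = (g - 7*I)/(g - 6)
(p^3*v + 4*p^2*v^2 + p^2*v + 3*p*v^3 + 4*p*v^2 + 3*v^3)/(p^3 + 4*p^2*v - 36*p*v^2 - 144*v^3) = v*(p^3 + 4*p^2*v + p^2 + 3*p*v^2 + 4*p*v + 3*v^2)/(p^3 + 4*p^2*v - 36*p*v^2 - 144*v^3)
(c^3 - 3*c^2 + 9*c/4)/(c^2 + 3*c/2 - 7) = c*(4*c^2 - 12*c + 9)/(2*(2*c^2 + 3*c - 14))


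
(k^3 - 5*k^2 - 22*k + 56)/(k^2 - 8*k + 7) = (k^2 + 2*k - 8)/(k - 1)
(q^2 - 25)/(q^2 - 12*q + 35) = (q + 5)/(q - 7)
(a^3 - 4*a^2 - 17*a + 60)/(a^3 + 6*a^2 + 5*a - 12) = (a^2 - 8*a + 15)/(a^2 + 2*a - 3)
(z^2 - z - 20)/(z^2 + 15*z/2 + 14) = 2*(z - 5)/(2*z + 7)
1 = 1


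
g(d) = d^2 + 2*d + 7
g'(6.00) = 14.00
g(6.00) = 55.00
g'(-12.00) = -22.00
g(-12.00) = 127.00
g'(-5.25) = -8.50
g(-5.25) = 24.06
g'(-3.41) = -4.82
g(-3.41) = 11.81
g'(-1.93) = -1.86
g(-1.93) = 6.86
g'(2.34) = 6.68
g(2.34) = 17.16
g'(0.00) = 2.00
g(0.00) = 7.00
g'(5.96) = 13.92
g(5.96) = 54.44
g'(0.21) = 2.42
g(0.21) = 7.46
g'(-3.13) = -4.26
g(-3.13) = 10.54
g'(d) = 2*d + 2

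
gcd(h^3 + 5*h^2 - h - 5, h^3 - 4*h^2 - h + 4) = h^2 - 1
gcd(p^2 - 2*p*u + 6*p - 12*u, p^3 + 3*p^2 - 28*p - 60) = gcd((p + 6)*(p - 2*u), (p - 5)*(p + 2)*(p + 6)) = p + 6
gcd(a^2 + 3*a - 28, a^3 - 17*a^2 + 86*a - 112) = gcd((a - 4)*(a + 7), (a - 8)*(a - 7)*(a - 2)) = 1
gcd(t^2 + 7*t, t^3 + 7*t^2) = t^2 + 7*t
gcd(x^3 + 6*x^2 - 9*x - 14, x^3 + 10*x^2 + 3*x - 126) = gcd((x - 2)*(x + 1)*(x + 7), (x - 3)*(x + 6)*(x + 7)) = x + 7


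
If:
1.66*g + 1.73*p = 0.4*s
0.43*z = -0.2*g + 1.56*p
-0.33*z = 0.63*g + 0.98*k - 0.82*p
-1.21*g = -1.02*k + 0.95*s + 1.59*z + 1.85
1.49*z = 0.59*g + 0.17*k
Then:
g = -0.26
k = 0.15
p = -0.06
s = -1.32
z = -0.09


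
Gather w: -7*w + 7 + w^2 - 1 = w^2 - 7*w + 6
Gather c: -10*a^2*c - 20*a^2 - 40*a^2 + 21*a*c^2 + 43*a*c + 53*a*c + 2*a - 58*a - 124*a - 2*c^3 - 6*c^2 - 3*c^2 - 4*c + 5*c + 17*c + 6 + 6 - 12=-60*a^2 - 180*a - 2*c^3 + c^2*(21*a - 9) + c*(-10*a^2 + 96*a + 18)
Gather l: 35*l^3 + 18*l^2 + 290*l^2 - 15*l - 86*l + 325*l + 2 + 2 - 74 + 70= 35*l^3 + 308*l^2 + 224*l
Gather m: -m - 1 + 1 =-m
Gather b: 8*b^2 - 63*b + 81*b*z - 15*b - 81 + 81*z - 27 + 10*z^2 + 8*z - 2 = 8*b^2 + b*(81*z - 78) + 10*z^2 + 89*z - 110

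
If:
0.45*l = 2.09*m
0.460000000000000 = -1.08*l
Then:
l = -0.43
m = -0.09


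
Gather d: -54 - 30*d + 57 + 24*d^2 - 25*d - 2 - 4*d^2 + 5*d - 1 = 20*d^2 - 50*d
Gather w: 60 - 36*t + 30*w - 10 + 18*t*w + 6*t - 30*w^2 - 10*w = -30*t - 30*w^2 + w*(18*t + 20) + 50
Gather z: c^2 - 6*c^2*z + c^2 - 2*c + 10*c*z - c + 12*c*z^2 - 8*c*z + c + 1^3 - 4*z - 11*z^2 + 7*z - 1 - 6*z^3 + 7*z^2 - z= 2*c^2 - 2*c - 6*z^3 + z^2*(12*c - 4) + z*(-6*c^2 + 2*c + 2)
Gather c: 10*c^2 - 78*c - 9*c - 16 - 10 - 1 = 10*c^2 - 87*c - 27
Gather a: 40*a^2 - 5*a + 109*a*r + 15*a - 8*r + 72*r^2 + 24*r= 40*a^2 + a*(109*r + 10) + 72*r^2 + 16*r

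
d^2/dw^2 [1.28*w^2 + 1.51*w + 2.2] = 2.56000000000000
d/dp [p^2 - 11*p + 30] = 2*p - 11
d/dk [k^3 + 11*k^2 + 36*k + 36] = 3*k^2 + 22*k + 36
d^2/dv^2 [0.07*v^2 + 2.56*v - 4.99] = 0.140000000000000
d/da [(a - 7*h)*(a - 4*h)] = 2*a - 11*h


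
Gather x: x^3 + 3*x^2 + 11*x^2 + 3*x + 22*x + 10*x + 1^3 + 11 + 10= x^3 + 14*x^2 + 35*x + 22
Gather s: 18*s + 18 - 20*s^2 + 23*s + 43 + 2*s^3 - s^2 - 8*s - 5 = 2*s^3 - 21*s^2 + 33*s + 56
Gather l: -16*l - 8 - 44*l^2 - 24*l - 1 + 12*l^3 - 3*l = 12*l^3 - 44*l^2 - 43*l - 9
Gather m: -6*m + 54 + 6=60 - 6*m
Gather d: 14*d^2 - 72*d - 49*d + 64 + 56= 14*d^2 - 121*d + 120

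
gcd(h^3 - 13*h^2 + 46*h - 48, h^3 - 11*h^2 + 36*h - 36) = h^2 - 5*h + 6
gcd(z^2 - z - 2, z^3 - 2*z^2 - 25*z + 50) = z - 2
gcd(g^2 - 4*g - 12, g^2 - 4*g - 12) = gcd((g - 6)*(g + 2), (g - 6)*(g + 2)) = g^2 - 4*g - 12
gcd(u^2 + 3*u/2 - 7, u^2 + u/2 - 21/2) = u + 7/2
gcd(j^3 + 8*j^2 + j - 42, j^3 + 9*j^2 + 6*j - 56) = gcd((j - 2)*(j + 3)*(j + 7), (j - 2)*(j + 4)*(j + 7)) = j^2 + 5*j - 14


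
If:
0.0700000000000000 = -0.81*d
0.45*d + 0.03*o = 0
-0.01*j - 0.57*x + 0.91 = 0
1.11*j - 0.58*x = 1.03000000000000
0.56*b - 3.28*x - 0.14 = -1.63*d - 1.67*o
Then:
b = 5.81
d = -0.09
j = 1.75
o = 1.30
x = 1.57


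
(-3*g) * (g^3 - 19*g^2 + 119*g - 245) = -3*g^4 + 57*g^3 - 357*g^2 + 735*g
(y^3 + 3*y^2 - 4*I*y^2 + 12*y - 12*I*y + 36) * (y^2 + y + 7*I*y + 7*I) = y^5 + 4*y^4 + 3*I*y^4 + 43*y^3 + 12*I*y^3 + 160*y^2 + 93*I*y^2 + 120*y + 336*I*y + 252*I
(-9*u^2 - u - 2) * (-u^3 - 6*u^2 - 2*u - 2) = 9*u^5 + 55*u^4 + 26*u^3 + 32*u^2 + 6*u + 4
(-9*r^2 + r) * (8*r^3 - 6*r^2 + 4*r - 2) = -72*r^5 + 62*r^4 - 42*r^3 + 22*r^2 - 2*r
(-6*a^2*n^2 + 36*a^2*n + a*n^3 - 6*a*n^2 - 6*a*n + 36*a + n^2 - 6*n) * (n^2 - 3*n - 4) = -6*a^2*n^4 + 54*a^2*n^3 - 84*a^2*n^2 - 144*a^2*n + a*n^5 - 9*a*n^4 + 8*a*n^3 + 78*a*n^2 - 84*a*n - 144*a + n^4 - 9*n^3 + 14*n^2 + 24*n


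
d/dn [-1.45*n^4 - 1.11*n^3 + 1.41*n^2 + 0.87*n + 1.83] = -5.8*n^3 - 3.33*n^2 + 2.82*n + 0.87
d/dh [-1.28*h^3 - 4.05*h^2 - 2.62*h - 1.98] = -3.84*h^2 - 8.1*h - 2.62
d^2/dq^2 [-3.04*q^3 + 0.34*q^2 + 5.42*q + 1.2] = 0.68 - 18.24*q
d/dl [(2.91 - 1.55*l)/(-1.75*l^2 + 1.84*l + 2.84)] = (-2.7125*l^2 + 10.185*l - 9.7564)/(3.0625*l^4 - 6.44*l^3 - 6.5544*l^2 + 10.4512*l + 8.0656)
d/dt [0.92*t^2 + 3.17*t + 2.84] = 1.84*t + 3.17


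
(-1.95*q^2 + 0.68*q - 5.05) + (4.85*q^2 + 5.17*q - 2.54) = 2.9*q^2 + 5.85*q - 7.59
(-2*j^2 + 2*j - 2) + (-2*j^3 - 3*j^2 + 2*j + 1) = -2*j^3 - 5*j^2 + 4*j - 1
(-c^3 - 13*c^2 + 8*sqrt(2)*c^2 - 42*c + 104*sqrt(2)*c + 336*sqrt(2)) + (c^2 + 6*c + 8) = -c^3 - 12*c^2 + 8*sqrt(2)*c^2 - 36*c + 104*sqrt(2)*c + 8 + 336*sqrt(2)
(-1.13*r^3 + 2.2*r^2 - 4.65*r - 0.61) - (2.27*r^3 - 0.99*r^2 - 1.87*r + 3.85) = -3.4*r^3 + 3.19*r^2 - 2.78*r - 4.46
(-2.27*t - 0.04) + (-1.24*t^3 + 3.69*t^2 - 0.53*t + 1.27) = -1.24*t^3 + 3.69*t^2 - 2.8*t + 1.23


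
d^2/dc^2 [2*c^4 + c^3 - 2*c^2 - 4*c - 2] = 24*c^2 + 6*c - 4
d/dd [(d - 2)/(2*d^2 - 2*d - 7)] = (-2*d^2 + 8*d - 11)/(4*d^4 - 8*d^3 - 24*d^2 + 28*d + 49)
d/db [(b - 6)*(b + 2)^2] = (b + 2)*(3*b - 10)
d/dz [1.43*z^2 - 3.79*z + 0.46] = 2.86*z - 3.79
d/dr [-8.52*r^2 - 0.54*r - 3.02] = -17.04*r - 0.54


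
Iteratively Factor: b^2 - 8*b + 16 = (b - 4)*(b - 4)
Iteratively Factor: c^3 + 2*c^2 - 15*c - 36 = (c + 3)*(c^2 - c - 12) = (c - 4)*(c + 3)*(c + 3)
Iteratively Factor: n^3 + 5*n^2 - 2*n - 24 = (n + 4)*(n^2 + n - 6) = (n + 3)*(n + 4)*(n - 2)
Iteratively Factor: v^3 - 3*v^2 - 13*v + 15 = (v - 1)*(v^2 - 2*v - 15) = (v - 5)*(v - 1)*(v + 3)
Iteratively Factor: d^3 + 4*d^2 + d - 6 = (d + 2)*(d^2 + 2*d - 3) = (d + 2)*(d + 3)*(d - 1)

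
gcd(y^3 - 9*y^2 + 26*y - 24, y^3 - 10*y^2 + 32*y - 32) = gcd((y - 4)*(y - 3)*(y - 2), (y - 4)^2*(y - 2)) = y^2 - 6*y + 8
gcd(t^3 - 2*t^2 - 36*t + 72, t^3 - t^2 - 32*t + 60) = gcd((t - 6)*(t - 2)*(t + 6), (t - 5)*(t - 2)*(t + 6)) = t^2 + 4*t - 12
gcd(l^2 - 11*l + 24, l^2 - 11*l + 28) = 1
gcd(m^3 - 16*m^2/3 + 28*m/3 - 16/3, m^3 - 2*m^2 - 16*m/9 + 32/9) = m^2 - 10*m/3 + 8/3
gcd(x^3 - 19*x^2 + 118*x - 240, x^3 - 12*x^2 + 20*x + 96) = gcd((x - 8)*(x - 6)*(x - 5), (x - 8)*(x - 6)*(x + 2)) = x^2 - 14*x + 48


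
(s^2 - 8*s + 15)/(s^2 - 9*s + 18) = (s - 5)/(s - 6)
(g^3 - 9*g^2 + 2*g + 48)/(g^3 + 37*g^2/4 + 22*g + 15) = 4*(g^2 - 11*g + 24)/(4*g^2 + 29*g + 30)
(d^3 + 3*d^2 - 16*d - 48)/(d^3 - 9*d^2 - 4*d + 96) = (d + 4)/(d - 8)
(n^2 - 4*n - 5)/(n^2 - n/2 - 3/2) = 2*(n - 5)/(2*n - 3)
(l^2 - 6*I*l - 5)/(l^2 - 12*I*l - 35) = (l - I)/(l - 7*I)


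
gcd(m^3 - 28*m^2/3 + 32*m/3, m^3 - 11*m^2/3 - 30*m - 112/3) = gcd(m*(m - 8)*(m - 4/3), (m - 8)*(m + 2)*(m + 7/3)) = m - 8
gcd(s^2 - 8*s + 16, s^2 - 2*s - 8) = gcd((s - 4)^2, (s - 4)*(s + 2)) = s - 4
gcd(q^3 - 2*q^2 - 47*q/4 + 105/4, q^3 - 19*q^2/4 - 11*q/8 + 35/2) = q - 5/2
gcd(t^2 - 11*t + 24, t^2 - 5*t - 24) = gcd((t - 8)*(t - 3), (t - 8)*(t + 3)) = t - 8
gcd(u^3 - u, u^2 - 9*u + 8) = u - 1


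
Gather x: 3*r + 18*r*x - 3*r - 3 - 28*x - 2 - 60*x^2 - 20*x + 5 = -60*x^2 + x*(18*r - 48)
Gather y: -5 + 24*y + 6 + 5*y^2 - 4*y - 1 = 5*y^2 + 20*y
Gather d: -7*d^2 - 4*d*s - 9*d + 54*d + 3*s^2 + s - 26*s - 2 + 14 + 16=-7*d^2 + d*(45 - 4*s) + 3*s^2 - 25*s + 28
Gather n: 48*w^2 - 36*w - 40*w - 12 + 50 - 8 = 48*w^2 - 76*w + 30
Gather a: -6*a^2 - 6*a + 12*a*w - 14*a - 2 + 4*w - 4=-6*a^2 + a*(12*w - 20) + 4*w - 6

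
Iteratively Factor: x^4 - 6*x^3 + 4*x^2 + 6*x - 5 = (x - 1)*(x^3 - 5*x^2 - x + 5) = (x - 1)^2*(x^2 - 4*x - 5) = (x - 5)*(x - 1)^2*(x + 1)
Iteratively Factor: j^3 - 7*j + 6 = (j - 2)*(j^2 + 2*j - 3) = (j - 2)*(j - 1)*(j + 3)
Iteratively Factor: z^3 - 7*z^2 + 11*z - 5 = (z - 1)*(z^2 - 6*z + 5) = (z - 5)*(z - 1)*(z - 1)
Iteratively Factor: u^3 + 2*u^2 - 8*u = (u - 2)*(u^2 + 4*u) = u*(u - 2)*(u + 4)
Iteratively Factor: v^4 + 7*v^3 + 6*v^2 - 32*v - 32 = (v + 4)*(v^3 + 3*v^2 - 6*v - 8) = (v - 2)*(v + 4)*(v^2 + 5*v + 4) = (v - 2)*(v + 4)^2*(v + 1)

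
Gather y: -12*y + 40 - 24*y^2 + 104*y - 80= -24*y^2 + 92*y - 40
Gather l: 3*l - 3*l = 0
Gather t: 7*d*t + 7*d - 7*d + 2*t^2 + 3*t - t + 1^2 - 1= 2*t^2 + t*(7*d + 2)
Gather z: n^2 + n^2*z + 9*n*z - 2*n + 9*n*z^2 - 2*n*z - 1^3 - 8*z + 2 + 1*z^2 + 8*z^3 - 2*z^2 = n^2 - 2*n + 8*z^3 + z^2*(9*n - 1) + z*(n^2 + 7*n - 8) + 1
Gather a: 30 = 30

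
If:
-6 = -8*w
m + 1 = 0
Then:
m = -1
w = 3/4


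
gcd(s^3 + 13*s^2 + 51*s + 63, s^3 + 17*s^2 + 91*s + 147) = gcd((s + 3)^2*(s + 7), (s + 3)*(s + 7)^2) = s^2 + 10*s + 21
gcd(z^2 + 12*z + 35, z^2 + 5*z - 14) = z + 7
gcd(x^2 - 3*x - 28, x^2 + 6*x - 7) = 1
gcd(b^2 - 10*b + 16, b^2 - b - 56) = b - 8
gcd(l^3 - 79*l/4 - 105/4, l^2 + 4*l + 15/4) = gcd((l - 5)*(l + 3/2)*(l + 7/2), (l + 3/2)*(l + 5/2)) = l + 3/2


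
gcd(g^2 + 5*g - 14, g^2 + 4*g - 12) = g - 2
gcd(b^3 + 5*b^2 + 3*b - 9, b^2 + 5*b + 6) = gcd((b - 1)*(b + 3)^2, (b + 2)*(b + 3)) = b + 3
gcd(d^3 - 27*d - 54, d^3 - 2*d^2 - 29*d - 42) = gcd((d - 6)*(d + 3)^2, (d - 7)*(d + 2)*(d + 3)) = d + 3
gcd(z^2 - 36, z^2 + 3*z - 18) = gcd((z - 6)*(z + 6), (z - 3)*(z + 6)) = z + 6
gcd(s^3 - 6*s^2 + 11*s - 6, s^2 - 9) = s - 3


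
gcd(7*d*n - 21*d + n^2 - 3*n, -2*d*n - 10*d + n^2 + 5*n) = 1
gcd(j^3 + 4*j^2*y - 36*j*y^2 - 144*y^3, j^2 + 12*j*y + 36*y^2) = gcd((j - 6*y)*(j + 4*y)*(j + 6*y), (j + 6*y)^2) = j + 6*y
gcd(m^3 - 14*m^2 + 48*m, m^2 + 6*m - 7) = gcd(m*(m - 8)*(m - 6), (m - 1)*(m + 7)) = 1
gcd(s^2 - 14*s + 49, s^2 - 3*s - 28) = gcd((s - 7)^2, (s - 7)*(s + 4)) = s - 7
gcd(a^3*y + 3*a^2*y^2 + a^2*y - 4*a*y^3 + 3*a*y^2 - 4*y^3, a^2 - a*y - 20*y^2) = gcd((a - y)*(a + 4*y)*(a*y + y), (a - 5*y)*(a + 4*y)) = a + 4*y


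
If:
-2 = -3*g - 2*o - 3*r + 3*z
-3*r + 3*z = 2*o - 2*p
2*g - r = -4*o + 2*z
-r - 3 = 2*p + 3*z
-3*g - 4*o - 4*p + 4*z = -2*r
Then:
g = 186/175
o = -43/50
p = -104/175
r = -8/25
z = -87/175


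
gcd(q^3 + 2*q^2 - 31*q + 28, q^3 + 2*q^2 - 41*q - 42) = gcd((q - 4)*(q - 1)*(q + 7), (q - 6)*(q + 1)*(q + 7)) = q + 7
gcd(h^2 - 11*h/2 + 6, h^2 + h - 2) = 1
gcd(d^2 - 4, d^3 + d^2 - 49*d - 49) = 1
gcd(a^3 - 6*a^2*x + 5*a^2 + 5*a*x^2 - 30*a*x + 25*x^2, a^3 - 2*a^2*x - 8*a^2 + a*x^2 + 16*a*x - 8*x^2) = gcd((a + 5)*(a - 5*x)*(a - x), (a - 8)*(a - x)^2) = -a + x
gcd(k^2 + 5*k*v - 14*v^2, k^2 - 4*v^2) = -k + 2*v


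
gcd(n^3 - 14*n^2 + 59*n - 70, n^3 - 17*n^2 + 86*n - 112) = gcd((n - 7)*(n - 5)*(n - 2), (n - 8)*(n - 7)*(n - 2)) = n^2 - 9*n + 14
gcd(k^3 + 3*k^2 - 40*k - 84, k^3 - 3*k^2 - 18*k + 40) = 1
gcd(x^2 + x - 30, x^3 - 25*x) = x - 5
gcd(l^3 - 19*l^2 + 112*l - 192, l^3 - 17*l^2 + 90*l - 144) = l^2 - 11*l + 24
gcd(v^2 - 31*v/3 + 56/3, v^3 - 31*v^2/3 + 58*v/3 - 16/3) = v - 8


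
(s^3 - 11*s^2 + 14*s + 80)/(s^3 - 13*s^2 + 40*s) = (s + 2)/s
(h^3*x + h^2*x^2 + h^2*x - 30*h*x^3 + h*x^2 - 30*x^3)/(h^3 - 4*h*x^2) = x*(h^3 + h^2*x + h^2 - 30*h*x^2 + h*x - 30*x^2)/(h*(h^2 - 4*x^2))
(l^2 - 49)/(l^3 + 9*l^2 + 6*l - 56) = (l - 7)/(l^2 + 2*l - 8)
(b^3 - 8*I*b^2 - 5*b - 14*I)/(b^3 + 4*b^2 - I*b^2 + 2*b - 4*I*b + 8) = (b - 7*I)/(b + 4)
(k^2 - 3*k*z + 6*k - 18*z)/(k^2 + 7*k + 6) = (k - 3*z)/(k + 1)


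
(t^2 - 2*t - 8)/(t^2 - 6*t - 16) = (t - 4)/(t - 8)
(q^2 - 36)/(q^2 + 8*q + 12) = (q - 6)/(q + 2)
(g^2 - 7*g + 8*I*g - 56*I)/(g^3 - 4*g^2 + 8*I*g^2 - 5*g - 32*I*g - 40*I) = (g - 7)/(g^2 - 4*g - 5)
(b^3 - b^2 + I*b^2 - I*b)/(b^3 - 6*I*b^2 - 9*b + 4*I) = b*(b^2 - b + I*b - I)/(b^3 - 6*I*b^2 - 9*b + 4*I)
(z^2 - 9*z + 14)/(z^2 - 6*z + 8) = (z - 7)/(z - 4)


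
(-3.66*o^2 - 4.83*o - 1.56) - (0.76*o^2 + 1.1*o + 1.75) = -4.42*o^2 - 5.93*o - 3.31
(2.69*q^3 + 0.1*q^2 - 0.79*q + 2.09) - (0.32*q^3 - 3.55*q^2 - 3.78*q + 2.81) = 2.37*q^3 + 3.65*q^2 + 2.99*q - 0.72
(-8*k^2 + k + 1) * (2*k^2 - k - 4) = -16*k^4 + 10*k^3 + 33*k^2 - 5*k - 4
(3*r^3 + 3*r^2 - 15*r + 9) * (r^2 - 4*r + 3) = 3*r^5 - 9*r^4 - 18*r^3 + 78*r^2 - 81*r + 27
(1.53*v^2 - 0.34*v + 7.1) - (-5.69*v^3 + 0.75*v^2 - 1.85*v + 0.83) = 5.69*v^3 + 0.78*v^2 + 1.51*v + 6.27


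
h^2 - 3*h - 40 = (h - 8)*(h + 5)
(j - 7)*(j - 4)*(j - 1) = j^3 - 12*j^2 + 39*j - 28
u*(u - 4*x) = u^2 - 4*u*x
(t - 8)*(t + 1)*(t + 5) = t^3 - 2*t^2 - 43*t - 40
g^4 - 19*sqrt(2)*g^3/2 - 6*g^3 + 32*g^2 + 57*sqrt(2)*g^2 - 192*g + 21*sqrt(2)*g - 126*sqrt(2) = (g - 6)*(g - 7*sqrt(2))*(g - 3*sqrt(2))*(g + sqrt(2)/2)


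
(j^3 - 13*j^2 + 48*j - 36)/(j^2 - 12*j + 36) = j - 1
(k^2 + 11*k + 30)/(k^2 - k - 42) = (k + 5)/(k - 7)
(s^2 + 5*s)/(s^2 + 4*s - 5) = s/(s - 1)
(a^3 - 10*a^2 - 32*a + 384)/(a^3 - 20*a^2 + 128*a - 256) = (a + 6)/(a - 4)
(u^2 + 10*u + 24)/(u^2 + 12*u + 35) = (u^2 + 10*u + 24)/(u^2 + 12*u + 35)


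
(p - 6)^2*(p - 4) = p^3 - 16*p^2 + 84*p - 144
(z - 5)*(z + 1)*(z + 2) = z^3 - 2*z^2 - 13*z - 10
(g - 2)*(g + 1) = g^2 - g - 2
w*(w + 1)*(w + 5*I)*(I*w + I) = I*w^4 - 5*w^3 + 2*I*w^3 - 10*w^2 + I*w^2 - 5*w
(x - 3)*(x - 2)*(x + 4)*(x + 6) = x^4 + 5*x^3 - 20*x^2 - 60*x + 144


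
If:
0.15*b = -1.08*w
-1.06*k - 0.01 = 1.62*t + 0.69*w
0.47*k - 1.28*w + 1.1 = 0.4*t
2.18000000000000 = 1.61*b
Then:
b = 1.35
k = -1.79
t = 1.25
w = -0.19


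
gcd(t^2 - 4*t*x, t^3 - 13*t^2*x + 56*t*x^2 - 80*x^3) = -t + 4*x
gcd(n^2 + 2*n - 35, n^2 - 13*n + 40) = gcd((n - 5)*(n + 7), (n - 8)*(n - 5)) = n - 5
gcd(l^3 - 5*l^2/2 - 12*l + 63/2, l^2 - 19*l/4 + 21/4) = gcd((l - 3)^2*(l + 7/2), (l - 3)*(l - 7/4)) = l - 3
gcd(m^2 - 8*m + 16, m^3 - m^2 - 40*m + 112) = m^2 - 8*m + 16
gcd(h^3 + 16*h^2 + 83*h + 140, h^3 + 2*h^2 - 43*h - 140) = h^2 + 9*h + 20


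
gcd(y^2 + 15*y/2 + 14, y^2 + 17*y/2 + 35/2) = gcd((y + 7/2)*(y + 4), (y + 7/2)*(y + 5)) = y + 7/2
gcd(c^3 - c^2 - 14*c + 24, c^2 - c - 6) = c - 3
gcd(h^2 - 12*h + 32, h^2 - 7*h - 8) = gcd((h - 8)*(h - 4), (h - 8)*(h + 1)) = h - 8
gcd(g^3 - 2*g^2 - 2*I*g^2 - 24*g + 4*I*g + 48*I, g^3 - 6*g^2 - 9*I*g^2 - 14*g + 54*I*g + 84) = g^2 + g*(-6 - 2*I) + 12*I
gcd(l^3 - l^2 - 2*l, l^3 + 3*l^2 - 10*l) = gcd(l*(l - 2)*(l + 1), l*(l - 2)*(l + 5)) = l^2 - 2*l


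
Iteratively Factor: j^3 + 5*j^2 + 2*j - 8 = (j + 4)*(j^2 + j - 2) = (j + 2)*(j + 4)*(j - 1)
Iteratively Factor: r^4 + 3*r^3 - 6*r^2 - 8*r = (r + 1)*(r^3 + 2*r^2 - 8*r) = (r + 1)*(r + 4)*(r^2 - 2*r) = (r - 2)*(r + 1)*(r + 4)*(r)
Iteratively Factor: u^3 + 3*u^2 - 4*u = (u)*(u^2 + 3*u - 4) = u*(u + 4)*(u - 1)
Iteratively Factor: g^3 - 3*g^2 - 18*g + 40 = (g - 5)*(g^2 + 2*g - 8) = (g - 5)*(g - 2)*(g + 4)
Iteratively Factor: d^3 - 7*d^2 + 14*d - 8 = (d - 4)*(d^2 - 3*d + 2) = (d - 4)*(d - 1)*(d - 2)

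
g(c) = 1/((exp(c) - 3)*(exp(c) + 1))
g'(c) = -exp(c)/((exp(c) - 3)*(exp(c) + 1)^2) - exp(c)/((exp(c) - 3)^2*(exp(c) + 1)) = 2*(1 - exp(c))*exp(c)/(exp(4*c) - 4*exp(3*c) - 2*exp(2*c) + 12*exp(c) + 9)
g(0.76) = -0.37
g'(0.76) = -0.67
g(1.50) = 0.12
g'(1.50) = -0.47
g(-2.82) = -0.32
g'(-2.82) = 0.01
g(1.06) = -2.26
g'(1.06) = -55.84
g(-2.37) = -0.31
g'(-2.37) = 0.02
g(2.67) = 0.01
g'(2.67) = -0.01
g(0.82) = -0.42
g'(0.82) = -1.01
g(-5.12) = -0.33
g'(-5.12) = 0.00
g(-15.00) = -0.33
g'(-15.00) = 0.00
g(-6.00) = -0.33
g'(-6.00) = 0.00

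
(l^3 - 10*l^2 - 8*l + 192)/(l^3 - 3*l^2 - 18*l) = (l^2 - 4*l - 32)/(l*(l + 3))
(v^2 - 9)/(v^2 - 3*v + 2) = (v^2 - 9)/(v^2 - 3*v + 2)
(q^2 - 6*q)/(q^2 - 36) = q/(q + 6)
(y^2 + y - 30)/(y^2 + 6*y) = (y - 5)/y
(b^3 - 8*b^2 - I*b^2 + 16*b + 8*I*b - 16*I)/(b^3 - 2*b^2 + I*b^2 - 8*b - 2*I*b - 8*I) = (b^2 - b*(4 + I) + 4*I)/(b^2 + b*(2 + I) + 2*I)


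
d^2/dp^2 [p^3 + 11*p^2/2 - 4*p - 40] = 6*p + 11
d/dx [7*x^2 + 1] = 14*x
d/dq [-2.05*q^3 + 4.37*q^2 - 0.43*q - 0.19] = -6.15*q^2 + 8.74*q - 0.43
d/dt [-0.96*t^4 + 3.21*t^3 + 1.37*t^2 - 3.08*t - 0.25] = -3.84*t^3 + 9.63*t^2 + 2.74*t - 3.08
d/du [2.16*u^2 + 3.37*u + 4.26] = 4.32*u + 3.37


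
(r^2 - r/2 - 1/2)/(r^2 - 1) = (r + 1/2)/(r + 1)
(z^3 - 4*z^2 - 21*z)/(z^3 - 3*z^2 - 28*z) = (z + 3)/(z + 4)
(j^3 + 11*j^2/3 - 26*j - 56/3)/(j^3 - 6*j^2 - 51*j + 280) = (3*j^2 - 10*j - 8)/(3*(j^2 - 13*j + 40))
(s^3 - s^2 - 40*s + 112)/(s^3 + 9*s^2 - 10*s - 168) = (s - 4)/(s + 6)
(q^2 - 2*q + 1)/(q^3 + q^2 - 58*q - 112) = (q^2 - 2*q + 1)/(q^3 + q^2 - 58*q - 112)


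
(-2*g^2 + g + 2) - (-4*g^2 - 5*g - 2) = 2*g^2 + 6*g + 4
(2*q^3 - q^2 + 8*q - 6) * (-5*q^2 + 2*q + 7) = -10*q^5 + 9*q^4 - 28*q^3 + 39*q^2 + 44*q - 42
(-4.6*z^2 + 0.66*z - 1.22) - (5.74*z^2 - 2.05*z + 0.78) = -10.34*z^2 + 2.71*z - 2.0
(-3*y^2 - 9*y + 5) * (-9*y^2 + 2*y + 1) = 27*y^4 + 75*y^3 - 66*y^2 + y + 5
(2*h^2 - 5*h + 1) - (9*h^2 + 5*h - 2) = -7*h^2 - 10*h + 3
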